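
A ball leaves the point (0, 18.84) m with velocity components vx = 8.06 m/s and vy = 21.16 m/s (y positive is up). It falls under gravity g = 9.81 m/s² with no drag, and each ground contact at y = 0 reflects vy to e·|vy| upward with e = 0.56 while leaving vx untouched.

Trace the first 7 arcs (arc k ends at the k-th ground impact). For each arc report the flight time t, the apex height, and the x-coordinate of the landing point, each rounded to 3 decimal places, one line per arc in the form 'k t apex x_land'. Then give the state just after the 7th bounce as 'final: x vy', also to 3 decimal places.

1 5.071 41.661 40.875
2 3.264 13.065 67.184
3 1.828 4.097 81.917
4 1.024 1.285 90.167
5 0.573 0.403 94.787
6 0.321 0.126 97.374
7 0.180 0.040 98.823
final: 98.823 0.494

Arc 1: start y=18.840, vy=21.160 → t=5.071, apex=41.661, x_land=40.875, impact vy=-28.590
  bounce: vy ← 0.56·28.590 = 16.010
Arc 2: start y=0.000, vy=16.010 → t=3.264, apex=13.065, x_land=67.184, impact vy=-16.010
  bounce: vy ← 0.56·16.010 = 8.966
Arc 3: start y=0.000, vy=8.966 → t=1.828, apex=4.097, x_land=81.917, impact vy=-8.966
  bounce: vy ← 0.56·8.966 = 5.021
Arc 4: start y=0.000, vy=5.021 → t=1.024, apex=1.285, x_land=90.167, impact vy=-5.021
  bounce: vy ← 0.56·5.021 = 2.812
Arc 5: start y=0.000, vy=2.812 → t=0.573, apex=0.403, x_land=94.787, impact vy=-2.812
  bounce: vy ← 0.56·2.812 = 1.575
Arc 6: start y=0.000, vy=1.575 → t=0.321, apex=0.126, x_land=97.374, impact vy=-1.575
  bounce: vy ← 0.56·1.575 = 0.882
Arc 7: start y=0.000, vy=0.882 → t=0.180, apex=0.040, x_land=98.823, impact vy=-0.882
  bounce: vy ← 0.56·0.882 = 0.494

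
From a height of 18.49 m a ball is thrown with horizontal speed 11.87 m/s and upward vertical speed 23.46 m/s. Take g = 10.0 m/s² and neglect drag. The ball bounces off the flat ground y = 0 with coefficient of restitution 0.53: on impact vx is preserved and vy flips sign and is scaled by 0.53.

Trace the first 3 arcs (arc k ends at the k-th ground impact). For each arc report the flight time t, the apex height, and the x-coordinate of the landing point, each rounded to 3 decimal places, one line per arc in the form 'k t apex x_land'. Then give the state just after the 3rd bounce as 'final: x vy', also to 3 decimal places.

Arc 1: start y=18.490, vy=23.460 → t=5.379, apex=46.009, x_land=63.854, impact vy=-30.334
  bounce: vy ← 0.53·30.334 = 16.077
Arc 2: start y=0.000, vy=16.077 → t=3.215, apex=12.924, x_land=102.021, impact vy=-16.077
  bounce: vy ← 0.53·16.077 = 8.521
Arc 3: start y=0.000, vy=8.521 → t=1.704, apex=3.630, x_land=122.250, impact vy=-8.521
  bounce: vy ← 0.53·8.521 = 4.516

1 5.379 46.009 63.854
2 3.215 12.924 102.021
3 1.704 3.630 122.250
final: 122.250 4.516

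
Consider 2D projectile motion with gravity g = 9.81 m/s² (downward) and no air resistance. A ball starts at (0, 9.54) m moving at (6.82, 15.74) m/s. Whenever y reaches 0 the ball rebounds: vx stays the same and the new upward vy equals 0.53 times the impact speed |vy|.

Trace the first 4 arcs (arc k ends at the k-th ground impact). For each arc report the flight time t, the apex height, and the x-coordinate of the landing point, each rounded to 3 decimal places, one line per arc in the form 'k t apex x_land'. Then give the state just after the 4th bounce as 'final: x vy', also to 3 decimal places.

1 3.730 22.167 25.441
2 2.253 6.227 40.809
3 1.194 1.749 48.955
4 0.633 0.491 53.272
final: 53.272 1.646

Arc 1: start y=9.540, vy=15.740 → t=3.730, apex=22.167, x_land=25.441, impact vy=-20.855
  bounce: vy ← 0.53·20.855 = 11.053
Arc 2: start y=0.000, vy=11.053 → t=2.253, apex=6.227, x_land=40.809, impact vy=-11.053
  bounce: vy ← 0.53·11.053 = 5.858
Arc 3: start y=0.000, vy=5.858 → t=1.194, apex=1.749, x_land=48.955, impact vy=-5.858
  bounce: vy ← 0.53·5.858 = 3.105
Arc 4: start y=0.000, vy=3.105 → t=0.633, apex=0.491, x_land=53.272, impact vy=-3.105
  bounce: vy ← 0.53·3.105 = 1.646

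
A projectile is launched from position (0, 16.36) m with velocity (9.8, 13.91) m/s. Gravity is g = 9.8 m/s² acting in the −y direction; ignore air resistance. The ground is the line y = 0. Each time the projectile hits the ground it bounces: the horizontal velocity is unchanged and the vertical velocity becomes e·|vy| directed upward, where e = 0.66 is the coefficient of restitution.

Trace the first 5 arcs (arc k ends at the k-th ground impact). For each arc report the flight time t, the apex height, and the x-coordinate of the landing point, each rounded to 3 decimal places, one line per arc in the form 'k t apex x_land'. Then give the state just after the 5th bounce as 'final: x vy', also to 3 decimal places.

Arc 1: start y=16.360, vy=13.910 → t=3.733, apex=26.232, x_land=36.585, impact vy=-22.675
  bounce: vy ← 0.66·22.675 = 14.965
Arc 2: start y=0.000, vy=14.965 → t=3.054, apex=11.427, x_land=66.515, impact vy=-14.965
  bounce: vy ← 0.66·14.965 = 9.877
Arc 3: start y=0.000, vy=9.877 → t=2.016, apex=4.977, x_land=86.270, impact vy=-9.877
  bounce: vy ← 0.66·9.877 = 6.519
Arc 4: start y=0.000, vy=6.519 → t=1.330, apex=2.168, x_land=99.307, impact vy=-6.519
  bounce: vy ← 0.66·6.519 = 4.302
Arc 5: start y=0.000, vy=4.302 → t=0.878, apex=0.944, x_land=107.912, impact vy=-4.302
  bounce: vy ← 0.66·4.302 = 2.840

1 3.733 26.232 36.585
2 3.054 11.427 66.515
3 2.016 4.977 86.270
4 1.330 2.168 99.307
5 0.878 0.944 107.912
final: 107.912 2.840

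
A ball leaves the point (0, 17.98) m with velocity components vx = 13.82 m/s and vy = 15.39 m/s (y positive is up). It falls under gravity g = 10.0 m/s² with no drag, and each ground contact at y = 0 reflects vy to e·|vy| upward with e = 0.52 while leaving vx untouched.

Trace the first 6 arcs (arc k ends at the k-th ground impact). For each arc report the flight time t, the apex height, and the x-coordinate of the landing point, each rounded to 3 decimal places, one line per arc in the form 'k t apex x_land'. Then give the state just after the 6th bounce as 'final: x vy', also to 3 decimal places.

Arc 1: start y=17.980, vy=15.390 → t=3.981, apex=29.823, x_land=55.021, impact vy=-24.422
  bounce: vy ← 0.52·24.422 = 12.700
Arc 2: start y=0.000, vy=12.700 → t=2.540, apex=8.064, x_land=90.122, impact vy=-12.700
  bounce: vy ← 0.52·12.700 = 6.604
Arc 3: start y=0.000, vy=6.604 → t=1.321, apex=2.181, x_land=108.375, impact vy=-6.604
  bounce: vy ← 0.52·6.604 = 3.434
Arc 4: start y=0.000, vy=3.434 → t=0.687, apex=0.590, x_land=117.867, impact vy=-3.434
  bounce: vy ← 0.52·3.434 = 1.786
Arc 5: start y=0.000, vy=1.786 → t=0.357, apex=0.159, x_land=122.803, impact vy=-1.786
  bounce: vy ← 0.52·1.786 = 0.929
Arc 6: start y=0.000, vy=0.929 → t=0.186, apex=0.043, x_land=125.369, impact vy=-0.929
  bounce: vy ← 0.52·0.929 = 0.483

1 3.981 29.823 55.021
2 2.540 8.064 90.122
3 1.321 2.181 108.375
4 0.687 0.590 117.867
5 0.357 0.159 122.803
6 0.186 0.043 125.369
final: 125.369 0.483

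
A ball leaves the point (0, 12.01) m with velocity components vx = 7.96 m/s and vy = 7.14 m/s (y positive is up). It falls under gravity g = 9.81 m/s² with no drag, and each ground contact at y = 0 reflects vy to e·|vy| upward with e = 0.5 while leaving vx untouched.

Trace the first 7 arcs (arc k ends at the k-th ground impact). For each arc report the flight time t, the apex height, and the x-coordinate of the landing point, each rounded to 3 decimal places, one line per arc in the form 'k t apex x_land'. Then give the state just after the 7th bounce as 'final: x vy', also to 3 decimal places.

Arc 1: start y=12.010, vy=7.140 → t=2.454, apex=14.608, x_land=19.531, impact vy=-16.930
  bounce: vy ← 0.5·16.930 = 8.465
Arc 2: start y=0.000, vy=8.465 → t=1.726, apex=3.652, x_land=33.268, impact vy=-8.465
  bounce: vy ← 0.5·8.465 = 4.232
Arc 3: start y=0.000, vy=4.232 → t=0.863, apex=0.913, x_land=40.136, impact vy=-4.232
  bounce: vy ← 0.5·4.232 = 2.116
Arc 4: start y=0.000, vy=2.116 → t=0.431, apex=0.228, x_land=43.570, impact vy=-2.116
  bounce: vy ← 0.5·2.116 = 1.058
Arc 5: start y=0.000, vy=1.058 → t=0.216, apex=0.057, x_land=45.288, impact vy=-1.058
  bounce: vy ← 0.5·1.058 = 0.529
Arc 6: start y=0.000, vy=0.529 → t=0.108, apex=0.014, x_land=46.146, impact vy=-0.529
  bounce: vy ← 0.5·0.529 = 0.265
Arc 7: start y=0.000, vy=0.265 → t=0.054, apex=0.004, x_land=46.575, impact vy=-0.265
  bounce: vy ← 0.5·0.265 = 0.132

1 2.454 14.608 19.531
2 1.726 3.652 33.268
3 0.863 0.913 40.136
4 0.431 0.228 43.570
5 0.216 0.057 45.288
6 0.108 0.014 46.146
7 0.054 0.004 46.575
final: 46.575 0.132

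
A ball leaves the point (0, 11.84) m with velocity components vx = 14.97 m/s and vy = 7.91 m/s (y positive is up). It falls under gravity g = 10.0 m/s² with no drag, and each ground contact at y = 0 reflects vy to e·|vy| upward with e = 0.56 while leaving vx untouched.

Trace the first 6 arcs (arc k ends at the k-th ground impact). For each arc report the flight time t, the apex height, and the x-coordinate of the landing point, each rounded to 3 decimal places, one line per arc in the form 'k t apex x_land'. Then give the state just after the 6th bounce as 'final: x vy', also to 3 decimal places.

1 2.521 14.968 37.743
2 1.938 4.694 66.752
3 1.085 1.472 82.998
4 0.608 0.462 92.095
5 0.340 0.145 97.190
6 0.191 0.045 100.043
final: 100.043 0.534

Arc 1: start y=11.840, vy=7.910 → t=2.521, apex=14.968, x_land=37.743, impact vy=-17.302
  bounce: vy ← 0.56·17.302 = 9.689
Arc 2: start y=0.000, vy=9.689 → t=1.938, apex=4.694, x_land=66.752, impact vy=-9.689
  bounce: vy ← 0.56·9.689 = 5.426
Arc 3: start y=0.000, vy=5.426 → t=1.085, apex=1.472, x_land=82.998, impact vy=-5.426
  bounce: vy ← 0.56·5.426 = 3.039
Arc 4: start y=0.000, vy=3.039 → t=0.608, apex=0.462, x_land=92.095, impact vy=-3.039
  bounce: vy ← 0.56·3.039 = 1.702
Arc 5: start y=0.000, vy=1.702 → t=0.340, apex=0.145, x_land=97.190, impact vy=-1.702
  bounce: vy ← 0.56·1.702 = 0.953
Arc 6: start y=0.000, vy=0.953 → t=0.191, apex=0.045, x_land=100.043, impact vy=-0.953
  bounce: vy ← 0.56·0.953 = 0.534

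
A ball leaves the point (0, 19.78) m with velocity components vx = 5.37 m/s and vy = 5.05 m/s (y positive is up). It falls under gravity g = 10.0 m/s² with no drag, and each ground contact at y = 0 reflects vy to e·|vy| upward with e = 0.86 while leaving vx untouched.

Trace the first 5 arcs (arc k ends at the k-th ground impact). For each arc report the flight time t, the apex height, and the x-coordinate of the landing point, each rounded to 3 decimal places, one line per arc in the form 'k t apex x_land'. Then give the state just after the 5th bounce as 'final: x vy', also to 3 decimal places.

Arc 1: start y=19.780, vy=5.050 → t=2.557, apex=21.055, x_land=13.732, impact vy=-20.521
  bounce: vy ← 0.86·20.521 = 17.648
Arc 2: start y=0.000, vy=17.648 → t=3.530, apex=15.572, x_land=32.685, impact vy=-17.648
  bounce: vy ← 0.86·17.648 = 15.177
Arc 3: start y=0.000, vy=15.177 → t=3.035, apex=11.517, x_land=48.986, impact vy=-15.177
  bounce: vy ← 0.86·15.177 = 13.052
Arc 4: start y=0.000, vy=13.052 → t=2.610, apex=8.518, x_land=63.004, impact vy=-13.052
  bounce: vy ← 0.86·13.052 = 11.225
Arc 5: start y=0.000, vy=11.225 → t=2.245, apex=6.300, x_land=75.060, impact vy=-11.225
  bounce: vy ← 0.86·11.225 = 9.654

1 2.557 21.055 13.732
2 3.530 15.572 32.685
3 3.035 11.517 48.986
4 2.610 8.518 63.004
5 2.245 6.300 75.060
final: 75.060 9.654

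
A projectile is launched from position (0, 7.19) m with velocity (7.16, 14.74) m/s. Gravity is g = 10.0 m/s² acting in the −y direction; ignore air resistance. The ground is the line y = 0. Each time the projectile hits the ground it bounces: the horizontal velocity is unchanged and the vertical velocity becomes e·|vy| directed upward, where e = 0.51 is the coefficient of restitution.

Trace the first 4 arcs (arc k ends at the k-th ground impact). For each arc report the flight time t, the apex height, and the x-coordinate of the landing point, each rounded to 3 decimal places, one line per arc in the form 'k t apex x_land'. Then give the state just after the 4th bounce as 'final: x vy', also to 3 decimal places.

Arc 1: start y=7.190, vy=14.740 → t=3.374, apex=18.053, x_land=24.159, impact vy=-19.002
  bounce: vy ← 0.51·19.002 = 9.691
Arc 2: start y=0.000, vy=9.691 → t=1.938, apex=4.696, x_land=38.036, impact vy=-9.691
  bounce: vy ← 0.51·9.691 = 4.942
Arc 3: start y=0.000, vy=4.942 → t=0.988, apex=1.221, x_land=45.114, impact vy=-4.942
  bounce: vy ← 0.51·4.942 = 2.521
Arc 4: start y=0.000, vy=2.521 → t=0.504, apex=0.318, x_land=48.723, impact vy=-2.521
  bounce: vy ← 0.51·2.521 = 1.286

1 3.374 18.053 24.159
2 1.938 4.696 38.036
3 0.988 1.221 45.114
4 0.504 0.318 48.723
final: 48.723 1.286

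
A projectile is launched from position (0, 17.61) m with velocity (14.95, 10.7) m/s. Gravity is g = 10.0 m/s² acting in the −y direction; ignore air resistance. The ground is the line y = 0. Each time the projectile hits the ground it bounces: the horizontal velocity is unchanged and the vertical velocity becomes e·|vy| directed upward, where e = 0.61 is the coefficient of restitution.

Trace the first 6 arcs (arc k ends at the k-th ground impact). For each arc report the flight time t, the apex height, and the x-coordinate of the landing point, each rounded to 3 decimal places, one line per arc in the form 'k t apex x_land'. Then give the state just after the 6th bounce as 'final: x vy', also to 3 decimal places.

Arc 1: start y=17.610, vy=10.700 → t=3.230, apex=23.334, x_land=48.293, impact vy=-21.603
  bounce: vy ← 0.61·21.603 = 13.178
Arc 2: start y=0.000, vy=13.178 → t=2.636, apex=8.683, x_land=87.695, impact vy=-13.178
  bounce: vy ← 0.61·13.178 = 8.038
Arc 3: start y=0.000, vy=8.038 → t=1.608, apex=3.231, x_land=111.730, impact vy=-8.038
  bounce: vy ← 0.61·8.038 = 4.903
Arc 4: start y=0.000, vy=4.903 → t=0.981, apex=1.202, x_land=126.391, impact vy=-4.903
  bounce: vy ← 0.61·4.903 = 2.991
Arc 5: start y=0.000, vy=2.991 → t=0.598, apex=0.447, x_land=135.335, impact vy=-2.991
  bounce: vy ← 0.61·2.991 = 1.825
Arc 6: start y=0.000, vy=1.825 → t=0.365, apex=0.166, x_land=140.790, impact vy=-1.825
  bounce: vy ← 0.61·1.825 = 1.113

1 3.230 23.334 48.293
2 2.636 8.683 87.695
3 1.608 3.231 111.730
4 0.981 1.202 126.391
5 0.598 0.447 135.335
6 0.365 0.166 140.790
final: 140.790 1.113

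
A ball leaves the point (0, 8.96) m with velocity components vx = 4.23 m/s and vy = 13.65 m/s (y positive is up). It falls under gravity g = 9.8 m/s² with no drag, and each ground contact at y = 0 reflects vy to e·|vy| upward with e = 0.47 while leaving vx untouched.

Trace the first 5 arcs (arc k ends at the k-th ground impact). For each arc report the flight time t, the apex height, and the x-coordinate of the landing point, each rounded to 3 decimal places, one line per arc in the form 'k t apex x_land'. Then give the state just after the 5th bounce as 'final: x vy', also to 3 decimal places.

1 3.334 18.466 14.103
2 1.825 4.079 21.822
3 0.858 0.901 25.450
4 0.403 0.199 27.155
5 0.189 0.044 27.957
final: 27.957 0.436

Arc 1: start y=8.960, vy=13.650 → t=3.334, apex=18.466, x_land=14.103, impact vy=-19.025
  bounce: vy ← 0.47·19.025 = 8.942
Arc 2: start y=0.000, vy=8.942 → t=1.825, apex=4.079, x_land=21.822, impact vy=-8.942
  bounce: vy ← 0.47·8.942 = 4.203
Arc 3: start y=0.000, vy=4.203 → t=0.858, apex=0.901, x_land=25.450, impact vy=-4.203
  bounce: vy ← 0.47·4.203 = 1.975
Arc 4: start y=0.000, vy=1.975 → t=0.403, apex=0.199, x_land=27.155, impact vy=-1.975
  bounce: vy ← 0.47·1.975 = 0.928
Arc 5: start y=0.000, vy=0.928 → t=0.189, apex=0.044, x_land=27.957, impact vy=-0.928
  bounce: vy ← 0.47·0.928 = 0.436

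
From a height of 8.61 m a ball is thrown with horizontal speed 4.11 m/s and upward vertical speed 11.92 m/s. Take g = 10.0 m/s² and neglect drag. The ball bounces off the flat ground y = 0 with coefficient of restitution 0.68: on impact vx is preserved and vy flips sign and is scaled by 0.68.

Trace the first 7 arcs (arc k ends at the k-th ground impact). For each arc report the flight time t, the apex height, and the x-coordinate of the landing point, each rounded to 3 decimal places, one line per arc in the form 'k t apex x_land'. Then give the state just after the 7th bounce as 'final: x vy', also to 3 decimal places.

1 2.965 15.714 12.185
2 2.411 7.266 22.095
3 1.639 3.360 28.833
4 1.115 1.554 33.415
5 0.758 0.718 36.531
6 0.516 0.332 38.650
7 0.351 0.154 40.090
final: 40.090 1.192

Arc 1: start y=8.610, vy=11.920 → t=2.965, apex=15.714, x_land=12.185, impact vy=-17.728
  bounce: vy ← 0.68·17.728 = 12.055
Arc 2: start y=0.000, vy=12.055 → t=2.411, apex=7.266, x_land=22.095, impact vy=-12.055
  bounce: vy ← 0.68·12.055 = 8.197
Arc 3: start y=0.000, vy=8.197 → t=1.639, apex=3.360, x_land=28.833, impact vy=-8.197
  bounce: vy ← 0.68·8.197 = 5.574
Arc 4: start y=0.000, vy=5.574 → t=1.115, apex=1.554, x_land=33.415, impact vy=-5.574
  bounce: vy ← 0.68·5.574 = 3.791
Arc 5: start y=0.000, vy=3.791 → t=0.758, apex=0.718, x_land=36.531, impact vy=-3.791
  bounce: vy ← 0.68·3.791 = 2.578
Arc 6: start y=0.000, vy=2.578 → t=0.516, apex=0.332, x_land=38.650, impact vy=-2.578
  bounce: vy ← 0.68·2.578 = 1.753
Arc 7: start y=0.000, vy=1.753 → t=0.351, apex=0.154, x_land=40.090, impact vy=-1.753
  bounce: vy ← 0.68·1.753 = 1.192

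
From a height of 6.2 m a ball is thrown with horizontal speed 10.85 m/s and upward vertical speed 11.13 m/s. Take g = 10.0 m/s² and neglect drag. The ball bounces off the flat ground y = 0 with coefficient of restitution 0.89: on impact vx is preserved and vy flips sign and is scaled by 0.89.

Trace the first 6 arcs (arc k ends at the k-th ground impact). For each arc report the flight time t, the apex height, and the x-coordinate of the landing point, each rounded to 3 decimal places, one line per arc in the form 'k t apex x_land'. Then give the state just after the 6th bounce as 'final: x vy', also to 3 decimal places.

Arc 1: start y=6.200, vy=11.130 → t=2.687, apex=12.394, x_land=29.158, impact vy=-15.744
  bounce: vy ← 0.89·15.744 = 14.012
Arc 2: start y=0.000, vy=14.012 → t=2.802, apex=9.817, x_land=59.565, impact vy=-14.012
  bounce: vy ← 0.89·14.012 = 12.471
Arc 3: start y=0.000, vy=12.471 → t=2.494, apex=7.776, x_land=86.627, impact vy=-12.471
  bounce: vy ← 0.89·12.471 = 11.099
Arc 4: start y=0.000, vy=11.099 → t=2.220, apex=6.160, x_land=110.712, impact vy=-11.099
  bounce: vy ← 0.89·11.099 = 9.878
Arc 5: start y=0.000, vy=9.878 → t=1.976, apex=4.879, x_land=132.148, impact vy=-9.878
  bounce: vy ← 0.89·9.878 = 8.792
Arc 6: start y=0.000, vy=8.792 → t=1.758, apex=3.865, x_land=151.225, impact vy=-8.792
  bounce: vy ← 0.89·8.792 = 7.825

1 2.687 12.394 29.158
2 2.802 9.817 59.565
3 2.494 7.776 86.627
4 2.220 6.160 110.712
5 1.976 4.879 132.148
6 1.758 3.865 151.225
final: 151.225 7.825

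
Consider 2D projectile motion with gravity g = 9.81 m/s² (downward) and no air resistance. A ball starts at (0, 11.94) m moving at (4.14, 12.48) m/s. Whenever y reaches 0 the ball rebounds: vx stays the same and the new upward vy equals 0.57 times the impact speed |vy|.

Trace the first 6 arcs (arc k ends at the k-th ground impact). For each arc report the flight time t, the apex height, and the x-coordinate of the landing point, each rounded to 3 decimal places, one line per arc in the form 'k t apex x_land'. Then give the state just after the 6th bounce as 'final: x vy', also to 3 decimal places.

1 3.285 19.878 13.601
2 2.295 6.458 23.102
3 1.308 2.098 28.518
4 0.746 0.682 31.605
5 0.425 0.222 33.364
6 0.242 0.072 34.367
final: 34.367 0.677

Arc 1: start y=11.940, vy=12.480 → t=3.285, apex=19.878, x_land=13.601, impact vy=-19.749
  bounce: vy ← 0.57·19.749 = 11.257
Arc 2: start y=0.000, vy=11.257 → t=2.295, apex=6.458, x_land=23.102, impact vy=-11.257
  bounce: vy ← 0.57·11.257 = 6.416
Arc 3: start y=0.000, vy=6.416 → t=1.308, apex=2.098, x_land=28.518, impact vy=-6.416
  bounce: vy ← 0.57·6.416 = 3.657
Arc 4: start y=0.000, vy=3.657 → t=0.746, apex=0.682, x_land=31.605, impact vy=-3.657
  bounce: vy ← 0.57·3.657 = 2.085
Arc 5: start y=0.000, vy=2.085 → t=0.425, apex=0.222, x_land=33.364, impact vy=-2.085
  bounce: vy ← 0.57·2.085 = 1.188
Arc 6: start y=0.000, vy=1.188 → t=0.242, apex=0.072, x_land=34.367, impact vy=-1.188
  bounce: vy ← 0.57·1.188 = 0.677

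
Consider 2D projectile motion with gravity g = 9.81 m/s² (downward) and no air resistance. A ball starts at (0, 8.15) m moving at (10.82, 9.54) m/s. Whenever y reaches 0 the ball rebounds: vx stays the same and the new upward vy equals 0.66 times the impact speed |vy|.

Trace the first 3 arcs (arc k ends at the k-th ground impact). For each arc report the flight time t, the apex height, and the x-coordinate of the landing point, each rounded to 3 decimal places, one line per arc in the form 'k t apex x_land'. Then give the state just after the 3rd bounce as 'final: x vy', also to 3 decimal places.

1 2.587 12.789 27.993
2 2.131 5.571 51.055
3 1.407 2.427 66.276
final: 66.276 4.554

Arc 1: start y=8.150, vy=9.540 → t=2.587, apex=12.789, x_land=27.993, impact vy=-15.840
  bounce: vy ← 0.66·15.840 = 10.455
Arc 2: start y=0.000, vy=10.455 → t=2.131, apex=5.571, x_land=51.055, impact vy=-10.455
  bounce: vy ← 0.66·10.455 = 6.900
Arc 3: start y=0.000, vy=6.900 → t=1.407, apex=2.427, x_land=66.276, impact vy=-6.900
  bounce: vy ← 0.66·6.900 = 4.554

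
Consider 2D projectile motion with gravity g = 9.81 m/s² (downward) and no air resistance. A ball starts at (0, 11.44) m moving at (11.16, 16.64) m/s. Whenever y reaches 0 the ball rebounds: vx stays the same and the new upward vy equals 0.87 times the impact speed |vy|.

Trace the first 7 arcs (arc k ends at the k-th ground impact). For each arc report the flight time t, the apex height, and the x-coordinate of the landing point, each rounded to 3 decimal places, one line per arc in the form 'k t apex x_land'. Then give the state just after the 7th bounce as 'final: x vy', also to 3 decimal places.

1 3.979 25.553 44.402
2 3.971 19.341 88.723
3 3.455 14.639 127.283
4 3.006 11.080 160.829
5 2.615 8.387 190.015
6 2.275 6.348 215.406
7 1.979 4.805 237.497
final: 237.497 8.447

Arc 1: start y=11.440, vy=16.640 → t=3.979, apex=25.553, x_land=44.402, impact vy=-22.391
  bounce: vy ← 0.87·22.391 = 19.480
Arc 2: start y=0.000, vy=19.480 → t=3.971, apex=19.341, x_land=88.723, impact vy=-19.480
  bounce: vy ← 0.87·19.480 = 16.948
Arc 3: start y=0.000, vy=16.948 → t=3.455, apex=14.639, x_land=127.283, impact vy=-16.948
  bounce: vy ← 0.87·16.948 = 14.744
Arc 4: start y=0.000, vy=14.744 → t=3.006, apex=11.080, x_land=160.829, impact vy=-14.744
  bounce: vy ← 0.87·14.744 = 12.828
Arc 5: start y=0.000, vy=12.828 → t=2.615, apex=8.387, x_land=190.015, impact vy=-12.828
  bounce: vy ← 0.87·12.828 = 11.160
Arc 6: start y=0.000, vy=11.160 → t=2.275, apex=6.348, x_land=215.406, impact vy=-11.160
  bounce: vy ← 0.87·11.160 = 9.709
Arc 7: start y=0.000, vy=9.709 → t=1.979, apex=4.805, x_land=237.497, impact vy=-9.709
  bounce: vy ← 0.87·9.709 = 8.447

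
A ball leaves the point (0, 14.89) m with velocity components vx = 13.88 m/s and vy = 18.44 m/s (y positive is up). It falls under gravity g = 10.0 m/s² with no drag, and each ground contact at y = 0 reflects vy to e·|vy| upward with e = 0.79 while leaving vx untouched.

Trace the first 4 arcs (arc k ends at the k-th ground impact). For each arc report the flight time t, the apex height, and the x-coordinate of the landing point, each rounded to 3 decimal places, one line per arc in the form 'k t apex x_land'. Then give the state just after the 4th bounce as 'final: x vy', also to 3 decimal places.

1 4.370 31.892 60.649
2 3.990 19.904 116.035
3 3.152 12.422 159.790
4 2.490 7.752 194.357
final: 194.357 9.837

Arc 1: start y=14.890, vy=18.440 → t=4.370, apex=31.892, x_land=60.649, impact vy=-25.255
  bounce: vy ← 0.79·25.255 = 19.952
Arc 2: start y=0.000, vy=19.952 → t=3.990, apex=19.904, x_land=116.035, impact vy=-19.952
  bounce: vy ← 0.79·19.952 = 15.762
Arc 3: start y=0.000, vy=15.762 → t=3.152, apex=12.422, x_land=159.790, impact vy=-15.762
  bounce: vy ← 0.79·15.762 = 12.452
Arc 4: start y=0.000, vy=12.452 → t=2.490, apex=7.752, x_land=194.357, impact vy=-12.452
  bounce: vy ← 0.79·12.452 = 9.837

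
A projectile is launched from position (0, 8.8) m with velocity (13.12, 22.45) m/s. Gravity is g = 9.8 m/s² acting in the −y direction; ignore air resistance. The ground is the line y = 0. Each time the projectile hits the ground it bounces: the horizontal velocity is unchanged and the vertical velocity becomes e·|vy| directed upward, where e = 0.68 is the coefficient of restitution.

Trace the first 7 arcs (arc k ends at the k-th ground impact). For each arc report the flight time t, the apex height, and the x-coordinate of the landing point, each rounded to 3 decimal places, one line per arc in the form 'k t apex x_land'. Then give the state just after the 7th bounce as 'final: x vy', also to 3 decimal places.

1 4.945 34.514 64.876
2 3.609 15.959 112.232
3 2.454 7.380 144.434
4 1.669 3.412 166.332
5 1.135 1.578 181.222
6 0.772 0.730 191.347
7 0.525 0.337 198.232
final: 198.232 1.749

Arc 1: start y=8.800, vy=22.450 → t=4.945, apex=34.514, x_land=64.876, impact vy=-26.009
  bounce: vy ← 0.68·26.009 = 17.686
Arc 2: start y=0.000, vy=17.686 → t=3.609, apex=15.959, x_land=112.232, impact vy=-17.686
  bounce: vy ← 0.68·17.686 = 12.027
Arc 3: start y=0.000, vy=12.027 → t=2.454, apex=7.380, x_land=144.434, impact vy=-12.027
  bounce: vy ← 0.68·12.027 = 8.178
Arc 4: start y=0.000, vy=8.178 → t=1.669, apex=3.412, x_land=166.332, impact vy=-8.178
  bounce: vy ← 0.68·8.178 = 5.561
Arc 5: start y=0.000, vy=5.561 → t=1.135, apex=1.578, x_land=181.222, impact vy=-5.561
  bounce: vy ← 0.68·5.561 = 3.782
Arc 6: start y=0.000, vy=3.782 → t=0.772, apex=0.730, x_land=191.347, impact vy=-3.782
  bounce: vy ← 0.68·3.782 = 2.571
Arc 7: start y=0.000, vy=2.571 → t=0.525, apex=0.337, x_land=198.232, impact vy=-2.571
  bounce: vy ← 0.68·2.571 = 1.749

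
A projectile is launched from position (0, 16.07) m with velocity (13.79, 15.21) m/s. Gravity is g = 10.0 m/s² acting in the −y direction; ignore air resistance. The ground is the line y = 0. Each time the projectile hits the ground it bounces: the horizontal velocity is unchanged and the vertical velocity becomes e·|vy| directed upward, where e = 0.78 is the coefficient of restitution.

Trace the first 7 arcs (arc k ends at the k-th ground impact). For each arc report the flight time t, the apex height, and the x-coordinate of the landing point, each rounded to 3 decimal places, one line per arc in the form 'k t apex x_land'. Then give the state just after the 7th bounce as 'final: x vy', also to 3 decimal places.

Arc 1: start y=16.070, vy=15.210 → t=3.872, apex=27.637, x_land=53.396, impact vy=-23.511
  bounce: vy ← 0.78·23.511 = 18.338
Arc 2: start y=0.000, vy=18.338 → t=3.668, apex=16.814, x_land=103.972, impact vy=-18.338
  bounce: vy ← 0.78·18.338 = 14.304
Arc 3: start y=0.000, vy=14.304 → t=2.861, apex=10.230, x_land=143.422, impact vy=-14.304
  bounce: vy ← 0.78·14.304 = 11.157
Arc 4: start y=0.000, vy=11.157 → t=2.231, apex=6.224, x_land=174.193, impact vy=-11.157
  bounce: vy ← 0.78·11.157 = 8.702
Arc 5: start y=0.000, vy=8.702 → t=1.740, apex=3.787, x_land=198.194, impact vy=-8.702
  bounce: vy ← 0.78·8.702 = 6.788
Arc 6: start y=0.000, vy=6.788 → t=1.358, apex=2.304, x_land=216.915, impact vy=-6.788
  bounce: vy ← 0.78·6.788 = 5.295
Arc 7: start y=0.000, vy=5.295 → t=1.059, apex=1.402, x_land=231.518, impact vy=-5.295
  bounce: vy ← 0.78·5.295 = 4.130

1 3.872 27.637 53.396
2 3.668 16.814 103.972
3 2.861 10.230 143.422
4 2.231 6.224 174.193
5 1.740 3.787 198.194
6 1.358 2.304 216.915
7 1.059 1.402 231.518
final: 231.518 4.130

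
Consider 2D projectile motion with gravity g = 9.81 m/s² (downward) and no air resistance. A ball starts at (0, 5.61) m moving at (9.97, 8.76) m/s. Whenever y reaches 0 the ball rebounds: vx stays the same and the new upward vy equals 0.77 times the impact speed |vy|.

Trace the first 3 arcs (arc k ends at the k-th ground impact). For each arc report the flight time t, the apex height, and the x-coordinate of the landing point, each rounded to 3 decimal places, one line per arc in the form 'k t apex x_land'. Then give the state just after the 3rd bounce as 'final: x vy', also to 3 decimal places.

Arc 1: start y=5.610, vy=8.760 → t=2.286, apex=9.521, x_land=22.793, impact vy=-13.668
  bounce: vy ← 0.77·13.668 = 10.524
Arc 2: start y=0.000, vy=10.524 → t=2.146, apex=5.645, x_land=44.185, impact vy=-10.524
  bounce: vy ← 0.77·10.524 = 8.104
Arc 3: start y=0.000, vy=8.104 → t=1.652, apex=3.347, x_land=60.657, impact vy=-8.104
  bounce: vy ← 0.77·8.104 = 6.240

1 2.286 9.521 22.793
2 2.146 5.645 44.185
3 1.652 3.347 60.657
final: 60.657 6.240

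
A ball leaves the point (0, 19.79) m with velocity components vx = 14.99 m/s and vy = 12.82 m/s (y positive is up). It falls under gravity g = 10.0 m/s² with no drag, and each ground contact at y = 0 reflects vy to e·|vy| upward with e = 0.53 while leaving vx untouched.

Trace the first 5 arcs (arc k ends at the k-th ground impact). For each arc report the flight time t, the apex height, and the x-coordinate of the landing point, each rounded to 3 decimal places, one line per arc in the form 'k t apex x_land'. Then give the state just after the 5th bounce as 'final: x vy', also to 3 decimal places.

Arc 1: start y=19.790, vy=12.820 → t=3.649, apex=28.008, x_land=54.695, impact vy=-23.668
  bounce: vy ← 0.53·23.668 = 12.544
Arc 2: start y=0.000, vy=12.544 → t=2.509, apex=7.867, x_land=92.301, impact vy=-12.544
  bounce: vy ← 0.53·12.544 = 6.648
Arc 3: start y=0.000, vy=6.648 → t=1.330, apex=2.210, x_land=112.232, impact vy=-6.648
  bounce: vy ← 0.53·6.648 = 3.524
Arc 4: start y=0.000, vy=3.524 → t=0.705, apex=0.621, x_land=122.796, impact vy=-3.524
  bounce: vy ← 0.53·3.524 = 1.867
Arc 5: start y=0.000, vy=1.867 → t=0.373, apex=0.174, x_land=128.395, impact vy=-1.867
  bounce: vy ← 0.53·1.867 = 0.990

1 3.649 28.008 54.695
2 2.509 7.867 92.301
3 1.330 2.210 112.232
4 0.705 0.621 122.796
5 0.373 0.174 128.395
final: 128.395 0.990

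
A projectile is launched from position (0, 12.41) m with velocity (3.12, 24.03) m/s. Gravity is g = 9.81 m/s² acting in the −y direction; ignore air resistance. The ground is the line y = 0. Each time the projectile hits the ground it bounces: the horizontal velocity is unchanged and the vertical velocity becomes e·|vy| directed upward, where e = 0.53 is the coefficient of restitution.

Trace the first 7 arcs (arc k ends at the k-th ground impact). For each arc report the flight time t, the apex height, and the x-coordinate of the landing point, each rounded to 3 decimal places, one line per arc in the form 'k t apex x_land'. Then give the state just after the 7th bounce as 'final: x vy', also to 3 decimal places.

1 5.370 41.841 16.755
2 3.096 11.753 26.414
3 1.641 3.301 31.534
4 0.870 0.927 34.247
5 0.461 0.261 35.685
6 0.244 0.073 36.447
7 0.129 0.021 36.851
final: 36.851 0.337

Arc 1: start y=12.410, vy=24.030 → t=5.370, apex=41.841, x_land=16.755, impact vy=-28.652
  bounce: vy ← 0.53·28.652 = 15.185
Arc 2: start y=0.000, vy=15.185 → t=3.096, apex=11.753, x_land=26.414, impact vy=-15.185
  bounce: vy ← 0.53·15.185 = 8.048
Arc 3: start y=0.000, vy=8.048 → t=1.641, apex=3.301, x_land=31.534, impact vy=-8.048
  bounce: vy ← 0.53·8.048 = 4.266
Arc 4: start y=0.000, vy=4.266 → t=0.870, apex=0.927, x_land=34.247, impact vy=-4.266
  bounce: vy ← 0.53·4.266 = 2.261
Arc 5: start y=0.000, vy=2.261 → t=0.461, apex=0.261, x_land=35.685, impact vy=-2.261
  bounce: vy ← 0.53·2.261 = 1.198
Arc 6: start y=0.000, vy=1.198 → t=0.244, apex=0.073, x_land=36.447, impact vy=-1.198
  bounce: vy ← 0.53·1.198 = 0.635
Arc 7: start y=0.000, vy=0.635 → t=0.129, apex=0.021, x_land=36.851, impact vy=-0.635
  bounce: vy ← 0.53·0.635 = 0.337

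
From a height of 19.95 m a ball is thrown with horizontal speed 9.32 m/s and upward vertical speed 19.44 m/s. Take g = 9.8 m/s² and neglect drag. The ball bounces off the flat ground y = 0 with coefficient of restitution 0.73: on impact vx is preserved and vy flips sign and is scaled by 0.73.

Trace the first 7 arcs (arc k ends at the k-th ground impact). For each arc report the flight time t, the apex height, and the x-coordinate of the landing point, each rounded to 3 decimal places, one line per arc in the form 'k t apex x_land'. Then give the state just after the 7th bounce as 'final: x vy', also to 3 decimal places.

1 4.813 39.231 44.859
2 4.131 20.906 83.362
3 3.016 11.141 111.468
4 2.201 5.937 131.986
5 1.607 3.164 146.964
6 1.173 1.686 157.898
7 0.856 0.898 165.880
final: 165.880 3.063

Arc 1: start y=19.950, vy=19.440 → t=4.813, apex=39.231, x_land=44.859, impact vy=-27.730
  bounce: vy ← 0.73·27.730 = 20.243
Arc 2: start y=0.000, vy=20.243 → t=4.131, apex=20.906, x_land=83.362, impact vy=-20.243
  bounce: vy ← 0.73·20.243 = 14.777
Arc 3: start y=0.000, vy=14.777 → t=3.016, apex=11.141, x_land=111.468, impact vy=-14.777
  bounce: vy ← 0.73·14.777 = 10.787
Arc 4: start y=0.000, vy=10.787 → t=2.201, apex=5.937, x_land=131.986, impact vy=-10.787
  bounce: vy ← 0.73·10.787 = 7.875
Arc 5: start y=0.000, vy=7.875 → t=1.607, apex=3.164, x_land=146.964, impact vy=-7.875
  bounce: vy ← 0.73·7.875 = 5.749
Arc 6: start y=0.000, vy=5.749 → t=1.173, apex=1.686, x_land=157.898, impact vy=-5.749
  bounce: vy ← 0.73·5.749 = 4.196
Arc 7: start y=0.000, vy=4.196 → t=0.856, apex=0.898, x_land=165.880, impact vy=-4.196
  bounce: vy ← 0.73·4.196 = 3.063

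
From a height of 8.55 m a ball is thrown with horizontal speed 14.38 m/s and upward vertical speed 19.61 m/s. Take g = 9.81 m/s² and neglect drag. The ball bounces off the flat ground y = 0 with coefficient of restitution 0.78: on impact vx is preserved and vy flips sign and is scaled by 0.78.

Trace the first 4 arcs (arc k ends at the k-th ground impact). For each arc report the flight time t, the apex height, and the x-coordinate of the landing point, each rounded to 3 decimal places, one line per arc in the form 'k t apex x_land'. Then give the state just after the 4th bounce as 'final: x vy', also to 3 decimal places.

Arc 1: start y=8.550, vy=19.610 → t=4.395, apex=28.150, x_land=63.195, impact vy=-23.501
  bounce: vy ← 0.78·23.501 = 18.331
Arc 2: start y=0.000, vy=18.331 → t=3.737, apex=17.126, x_land=116.935, impact vy=-18.331
  bounce: vy ← 0.78·18.331 = 14.298
Arc 3: start y=0.000, vy=14.298 → t=2.915, apex=10.420, x_land=158.853, impact vy=-14.298
  bounce: vy ← 0.78·14.298 = 11.153
Arc 4: start y=0.000, vy=11.153 → t=2.274, apex=6.339, x_land=191.549, impact vy=-11.153
  bounce: vy ← 0.78·11.153 = 8.699

1 4.395 28.150 63.195
2 3.737 17.126 116.935
3 2.915 10.420 158.853
4 2.274 6.339 191.549
final: 191.549 8.699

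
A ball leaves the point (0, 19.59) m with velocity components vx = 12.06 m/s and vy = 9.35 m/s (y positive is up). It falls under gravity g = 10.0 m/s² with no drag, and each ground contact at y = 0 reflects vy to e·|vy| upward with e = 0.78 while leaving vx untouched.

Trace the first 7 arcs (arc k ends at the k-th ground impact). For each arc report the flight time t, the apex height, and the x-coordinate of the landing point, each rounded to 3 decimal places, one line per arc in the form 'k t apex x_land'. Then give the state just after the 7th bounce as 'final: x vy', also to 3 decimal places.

Arc 1: start y=19.590, vy=9.350 → t=3.124, apex=23.961, x_land=37.677, impact vy=-21.891
  bounce: vy ← 0.78·21.891 = 17.075
Arc 2: start y=0.000, vy=17.075 → t=3.415, apex=14.578, x_land=78.862, impact vy=-17.075
  bounce: vy ← 0.78·17.075 = 13.319
Arc 3: start y=0.000, vy=13.319 → t=2.664, apex=8.869, x_land=110.986, impact vy=-13.319
  bounce: vy ← 0.78·13.319 = 10.388
Arc 4: start y=0.000, vy=10.388 → t=2.078, apex=5.396, x_land=136.043, impact vy=-10.388
  bounce: vy ← 0.78·10.388 = 8.103
Arc 5: start y=0.000, vy=8.103 → t=1.621, apex=3.283, x_land=155.588, impact vy=-8.103
  bounce: vy ← 0.78·8.103 = 6.320
Arc 6: start y=0.000, vy=6.320 → t=1.264, apex=1.997, x_land=170.833, impact vy=-6.320
  bounce: vy ← 0.78·6.320 = 4.930
Arc 7: start y=0.000, vy=4.930 → t=0.986, apex=1.215, x_land=182.723, impact vy=-4.930
  bounce: vy ← 0.78·4.930 = 3.845

1 3.124 23.961 37.677
2 3.415 14.578 78.862
3 2.664 8.869 110.986
4 2.078 5.396 136.043
5 1.621 3.283 155.588
6 1.264 1.997 170.833
7 0.986 1.215 182.723
final: 182.723 3.845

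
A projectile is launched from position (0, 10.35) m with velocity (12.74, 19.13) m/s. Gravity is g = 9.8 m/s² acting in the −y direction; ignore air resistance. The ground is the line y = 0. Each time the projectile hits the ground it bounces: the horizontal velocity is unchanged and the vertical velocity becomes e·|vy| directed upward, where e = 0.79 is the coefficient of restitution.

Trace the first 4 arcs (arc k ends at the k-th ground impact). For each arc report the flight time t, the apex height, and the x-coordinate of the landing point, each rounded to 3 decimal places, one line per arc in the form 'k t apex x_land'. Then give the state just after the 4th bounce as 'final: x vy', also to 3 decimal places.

Arc 1: start y=10.350, vy=19.130 → t=4.386, apex=29.021, x_land=55.874, impact vy=-23.850
  bounce: vy ← 0.79·23.850 = 18.841
Arc 2: start y=0.000, vy=18.841 → t=3.845, apex=18.112, x_land=104.862, impact vy=-18.841
  bounce: vy ← 0.79·18.841 = 14.885
Arc 3: start y=0.000, vy=14.885 → t=3.038, apex=11.304, x_land=143.562, impact vy=-14.885
  bounce: vy ← 0.79·14.885 = 11.759
Arc 4: start y=0.000, vy=11.759 → t=2.400, apex=7.055, x_land=174.135, impact vy=-11.759
  bounce: vy ← 0.79·11.759 = 9.290

1 4.386 29.021 55.874
2 3.845 18.112 104.862
3 3.038 11.304 143.562
4 2.400 7.055 174.135
final: 174.135 9.290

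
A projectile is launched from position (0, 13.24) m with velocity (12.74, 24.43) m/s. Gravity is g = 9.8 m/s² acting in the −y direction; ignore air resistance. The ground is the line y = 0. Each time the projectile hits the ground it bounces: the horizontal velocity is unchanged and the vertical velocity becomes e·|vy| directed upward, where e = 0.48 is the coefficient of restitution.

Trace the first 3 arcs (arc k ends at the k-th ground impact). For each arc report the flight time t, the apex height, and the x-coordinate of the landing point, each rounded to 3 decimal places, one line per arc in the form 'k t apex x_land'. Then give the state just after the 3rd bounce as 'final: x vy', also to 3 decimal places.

Arc 1: start y=13.240, vy=24.430 → t=5.479, apex=43.690, x_land=69.801, impact vy=-29.263
  bounce: vy ← 0.48·29.263 = 14.046
Arc 2: start y=0.000, vy=14.046 → t=2.867, apex=10.066, x_land=106.321, impact vy=-14.046
  bounce: vy ← 0.48·14.046 = 6.742
Arc 3: start y=0.000, vy=6.742 → t=1.376, apex=2.319, x_land=123.851, impact vy=-6.742
  bounce: vy ← 0.48·6.742 = 3.236

1 5.479 43.690 69.801
2 2.867 10.066 106.321
3 1.376 2.319 123.851
final: 123.851 3.236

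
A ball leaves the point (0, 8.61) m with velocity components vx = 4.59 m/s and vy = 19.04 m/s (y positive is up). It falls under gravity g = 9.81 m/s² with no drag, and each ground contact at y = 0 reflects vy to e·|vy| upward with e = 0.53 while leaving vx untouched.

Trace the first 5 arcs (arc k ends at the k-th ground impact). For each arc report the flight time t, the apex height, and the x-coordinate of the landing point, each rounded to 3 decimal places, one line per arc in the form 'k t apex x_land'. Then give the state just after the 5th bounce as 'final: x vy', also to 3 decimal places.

1 4.291 27.087 19.695
2 2.491 7.609 31.129
3 1.320 2.137 37.188
4 0.700 0.600 40.400
5 0.371 0.169 42.102
final: 42.102 0.964

Arc 1: start y=8.610, vy=19.040 → t=4.291, apex=27.087, x_land=19.695, impact vy=-23.053
  bounce: vy ← 0.53·23.053 = 12.218
Arc 2: start y=0.000, vy=12.218 → t=2.491, apex=7.609, x_land=31.129, impact vy=-12.218
  bounce: vy ← 0.53·12.218 = 6.476
Arc 3: start y=0.000, vy=6.476 → t=1.320, apex=2.137, x_land=37.188, impact vy=-6.476
  bounce: vy ← 0.53·6.476 = 3.432
Arc 4: start y=0.000, vy=3.432 → t=0.700, apex=0.600, x_land=40.400, impact vy=-3.432
  bounce: vy ← 0.53·3.432 = 1.819
Arc 5: start y=0.000, vy=1.819 → t=0.371, apex=0.169, x_land=42.102, impact vy=-1.819
  bounce: vy ← 0.53·1.819 = 0.964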